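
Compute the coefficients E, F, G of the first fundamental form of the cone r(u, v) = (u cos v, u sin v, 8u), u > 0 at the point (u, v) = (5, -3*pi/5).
E = 65;  F = 0;  G = 25

Partials: r_u = (cos(v), sin(v), 8), r_v = (-u*sin(v), u*cos(v), 0). As functions of (u, v):
  E = r_u · r_u = 65,
  F = r_u · r_v = 0,
  G = r_v · r_v = u^2.
Evaluating at (u, v) = (5, -3*pi/5): E = 65, F = 0, G = 25.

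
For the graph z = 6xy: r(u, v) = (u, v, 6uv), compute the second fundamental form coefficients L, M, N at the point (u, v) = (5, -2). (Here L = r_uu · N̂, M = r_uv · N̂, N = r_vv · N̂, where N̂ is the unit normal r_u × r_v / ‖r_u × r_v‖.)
L = 0;  M = 6*sqrt(1045)/1045;  N = 0

Compute the unit normal N̂(u, v) = (-6*v/sqrt(36*u^2 + 36*v^2 + 1), -6*u/sqrt(36*u^2 + 36*v^2 + 1), 1/sqrt(36*u^2 + 36*v^2 + 1)), and the second partials r_uu, r_uv, r_vv. Take dot products:
  L(u, v) = r_uu · N̂ = 0,
  M(u, v) = r_uv · N̂ = 6/sqrt(36*u^2 + 36*v^2 + 1),
  N(u, v) = r_vv · N̂ = 0.
Evaluating at (u, v) = (5, -2):
  L = 0, M = 6*sqrt(1045)/1045, N = 0.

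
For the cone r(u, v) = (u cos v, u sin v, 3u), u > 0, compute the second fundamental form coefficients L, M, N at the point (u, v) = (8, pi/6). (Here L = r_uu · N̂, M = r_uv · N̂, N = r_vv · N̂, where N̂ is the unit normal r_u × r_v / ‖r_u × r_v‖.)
L = 0;  M = 0;  N = 12*sqrt(10)/5

Compute the unit normal N̂(u, v) = (-3*sqrt(10)*u*cos(v)/(10*Abs(u)), -3*sqrt(10)*u*sin(v)/(10*Abs(u)), sqrt(10)*u/(10*Abs(u))), and the second partials r_uu, r_uv, r_vv. Take dot products:
  L(u, v) = r_uu · N̂ = 0,
  M(u, v) = r_uv · N̂ = 0,
  N(u, v) = r_vv · N̂ = 3*sqrt(10)*u^2/(10*Abs(u)).
Evaluating at (u, v) = (8, pi/6):
  L = 0, M = 0, N = 12*sqrt(10)/5.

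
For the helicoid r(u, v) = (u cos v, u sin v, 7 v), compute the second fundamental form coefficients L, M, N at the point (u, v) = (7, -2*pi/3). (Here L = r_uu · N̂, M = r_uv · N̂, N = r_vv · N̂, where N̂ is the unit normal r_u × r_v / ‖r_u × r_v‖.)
L = 0;  M = -sqrt(2)/2;  N = 0

Compute the unit normal N̂(u, v) = (7*sin(v)/sqrt(u^2 + 49), -7*cos(v)/sqrt(u^2 + 49), u/sqrt(u^2 + 49)), and the second partials r_uu, r_uv, r_vv. Take dot products:
  L(u, v) = r_uu · N̂ = 0,
  M(u, v) = r_uv · N̂ = -7/sqrt(u^2 + 49),
  N(u, v) = r_vv · N̂ = 0.
Evaluating at (u, v) = (7, -2*pi/3):
  L = 0, M = -sqrt(2)/2, N = 0.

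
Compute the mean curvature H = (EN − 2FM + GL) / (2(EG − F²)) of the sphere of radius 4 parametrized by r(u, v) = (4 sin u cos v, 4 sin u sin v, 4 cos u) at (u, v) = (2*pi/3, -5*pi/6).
H = -1/4

With E = 16, F = 0, G = 16*sin(u)^2, L = -4*sin(u)/Abs(sin(u)), M = 0, N = -4*sin(u)^3/Abs(sin(u)), assemble
  H = (EN − 2FM + GL) / (2(EG − F²)) = -sin(u)/(4*Abs(sin(u))).
At (u, v) = (2*pi/3, -5*pi/6): H = -1/4.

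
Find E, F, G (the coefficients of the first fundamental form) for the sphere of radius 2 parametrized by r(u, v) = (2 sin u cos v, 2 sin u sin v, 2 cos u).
E = 4;  F = 0;  G = 4*sin(u)^2

Compute partials: r_u = (2*cos(u)*cos(v), 2*sin(v)*cos(u), -2*sin(u)), r_v = (-2*sin(u)*sin(v), 2*sin(u)*cos(v), 0). Then
  E = r_u · r_u = 4,
  F = r_u · r_v = 0,
  G = r_v · r_v = 4*sin(u)^2.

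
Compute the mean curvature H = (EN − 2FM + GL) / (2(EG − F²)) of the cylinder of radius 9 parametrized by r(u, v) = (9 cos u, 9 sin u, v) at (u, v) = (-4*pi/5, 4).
H = -1/18

With E = 81, F = 0, G = 1, L = -9, M = 0, N = 0, assemble
  H = (EN − 2FM + GL) / (2(EG − F²)) = -1/18.
At (u, v) = (-4*pi/5, 4): H = -1/18.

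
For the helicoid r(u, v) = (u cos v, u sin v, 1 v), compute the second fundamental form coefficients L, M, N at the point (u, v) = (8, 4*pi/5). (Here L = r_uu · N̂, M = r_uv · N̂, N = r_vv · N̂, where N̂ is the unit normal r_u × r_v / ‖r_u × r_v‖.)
L = 0;  M = -sqrt(65)/65;  N = 0

Compute the unit normal N̂(u, v) = (sin(v)/sqrt(u^2 + 1), -cos(v)/sqrt(u^2 + 1), u/sqrt(u^2 + 1)), and the second partials r_uu, r_uv, r_vv. Take dot products:
  L(u, v) = r_uu · N̂ = 0,
  M(u, v) = r_uv · N̂ = -1/sqrt(u^2 + 1),
  N(u, v) = r_vv · N̂ = 0.
Evaluating at (u, v) = (8, 4*pi/5):
  L = 0, M = -sqrt(65)/65, N = 0.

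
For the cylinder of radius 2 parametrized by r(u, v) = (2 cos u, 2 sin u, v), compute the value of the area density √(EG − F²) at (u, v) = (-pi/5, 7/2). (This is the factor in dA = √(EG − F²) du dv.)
√(EG − F²)|_{(-pi/5, 7/2)} = 2

E = 4, F = 0, G = 1, so EG − F² = 4. Taking the positive square root: √(EG − F²) = 2. At (u, v) = (-pi/5, 7/2): 2.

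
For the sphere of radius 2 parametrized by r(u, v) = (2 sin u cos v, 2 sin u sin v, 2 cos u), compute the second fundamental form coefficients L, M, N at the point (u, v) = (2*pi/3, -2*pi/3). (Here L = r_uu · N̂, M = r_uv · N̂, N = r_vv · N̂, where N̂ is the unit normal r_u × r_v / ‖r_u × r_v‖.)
L = -2;  M = 0;  N = -3/2

Compute the unit normal N̂(u, v) = (sin(u)^2*cos(v)/Abs(sin(u)), sin(u)^2*sin(v)/Abs(sin(u)), sin(2*u)/(2*Abs(sin(u)))), and the second partials r_uu, r_uv, r_vv. Take dot products:
  L(u, v) = r_uu · N̂ = -2*sin(u)/Abs(sin(u)),
  M(u, v) = r_uv · N̂ = 0,
  N(u, v) = r_vv · N̂ = -2*sin(u)^3/Abs(sin(u)).
Evaluating at (u, v) = (2*pi/3, -2*pi/3):
  L = -2, M = 0, N = -3/2.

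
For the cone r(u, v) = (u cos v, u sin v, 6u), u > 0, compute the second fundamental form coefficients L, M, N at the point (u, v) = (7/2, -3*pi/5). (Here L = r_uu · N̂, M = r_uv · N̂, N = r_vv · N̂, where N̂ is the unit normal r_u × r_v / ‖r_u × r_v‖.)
L = 0;  M = 0;  N = 21*sqrt(37)/37

Compute the unit normal N̂(u, v) = (-6*sqrt(37)*u*cos(v)/(37*Abs(u)), -6*sqrt(37)*u*sin(v)/(37*Abs(u)), sqrt(37)*u/(37*Abs(u))), and the second partials r_uu, r_uv, r_vv. Take dot products:
  L(u, v) = r_uu · N̂ = 0,
  M(u, v) = r_uv · N̂ = 0,
  N(u, v) = r_vv · N̂ = 6*sqrt(37)*u^2/(37*Abs(u)).
Evaluating at (u, v) = (7/2, -3*pi/5):
  L = 0, M = 0, N = 21*sqrt(37)/37.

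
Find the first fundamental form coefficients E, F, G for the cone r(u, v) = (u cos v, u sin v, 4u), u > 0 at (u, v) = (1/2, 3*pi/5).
E = 17;  F = 0;  G = 1/4

Partials: r_u = (cos(v), sin(v), 4), r_v = (-u*sin(v), u*cos(v), 0). As functions of (u, v):
  E = r_u · r_u = 17,
  F = r_u · r_v = 0,
  G = r_v · r_v = u^2.
Evaluating at (u, v) = (1/2, 3*pi/5): E = 17, F = 0, G = 1/4.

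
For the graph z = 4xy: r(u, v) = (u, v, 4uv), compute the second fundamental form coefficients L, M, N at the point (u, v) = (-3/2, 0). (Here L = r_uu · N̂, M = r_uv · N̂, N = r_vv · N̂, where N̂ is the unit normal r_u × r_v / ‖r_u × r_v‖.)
L = 0;  M = 4*sqrt(37)/37;  N = 0

Compute the unit normal N̂(u, v) = (-4*v/sqrt(16*u^2 + 16*v^2 + 1), -4*u/sqrt(16*u^2 + 16*v^2 + 1), 1/sqrt(16*u^2 + 16*v^2 + 1)), and the second partials r_uu, r_uv, r_vv. Take dot products:
  L(u, v) = r_uu · N̂ = 0,
  M(u, v) = r_uv · N̂ = 4/sqrt(16*u^2 + 16*v^2 + 1),
  N(u, v) = r_vv · N̂ = 0.
Evaluating at (u, v) = (-3/2, 0):
  L = 0, M = 4*sqrt(37)/37, N = 0.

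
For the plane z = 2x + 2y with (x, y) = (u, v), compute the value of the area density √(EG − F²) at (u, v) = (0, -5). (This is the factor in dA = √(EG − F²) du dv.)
√(EG − F²)|_{(0, -5)} = 3

E = 5, F = 4, G = 5, so EG − F² = 9. Taking the positive square root: √(EG − F²) = 3. At (u, v) = (0, -5): 3.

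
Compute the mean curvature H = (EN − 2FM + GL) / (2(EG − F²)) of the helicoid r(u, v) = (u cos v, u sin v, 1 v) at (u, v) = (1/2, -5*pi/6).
H = 0

With E = 1, F = 0, G = u^2 + 1, L = 0, M = -1/sqrt(u^2 + 1), N = 0, assemble
  H = (EN − 2FM + GL) / (2(EG − F²)) = 0.
At (u, v) = (1/2, -5*pi/6): H = 0.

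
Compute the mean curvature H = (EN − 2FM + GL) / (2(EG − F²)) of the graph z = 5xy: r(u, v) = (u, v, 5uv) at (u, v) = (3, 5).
H = -1875*sqrt(851)/724201

With E = 25*v^2 + 1, F = 25*u*v, G = 25*u^2 + 1, L = 0, M = 5/sqrt(25*u^2 + 25*v^2 + 1), N = 0, assemble
  H = (EN − 2FM + GL) / (2(EG − F²)) = -125*u*v/(25*u^2 + 25*v^2 + 1)^(3/2).
At (u, v) = (3, 5): H = -1875*sqrt(851)/724201.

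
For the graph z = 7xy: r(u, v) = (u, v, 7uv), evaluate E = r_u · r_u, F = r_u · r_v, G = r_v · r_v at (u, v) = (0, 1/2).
E = 53/4;  F = 0;  G = 1

Partials: r_u = (1, 0, 7*v), r_v = (0, 1, 7*u). As functions of (u, v):
  E = r_u · r_u = 49*v^2 + 1,
  F = r_u · r_v = 49*u*v,
  G = r_v · r_v = 49*u^2 + 1.
Evaluating at (u, v) = (0, 1/2): E = 53/4, F = 0, G = 1.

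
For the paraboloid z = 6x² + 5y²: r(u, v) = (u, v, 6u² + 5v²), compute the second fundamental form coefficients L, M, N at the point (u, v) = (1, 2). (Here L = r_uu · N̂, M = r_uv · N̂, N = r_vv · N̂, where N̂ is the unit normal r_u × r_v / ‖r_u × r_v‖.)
L = 12*sqrt(545)/545;  M = 0;  N = 2*sqrt(545)/109

Compute the unit normal N̂(u, v) = (-12*u/sqrt(144*u^2 + 100*v^2 + 1), -10*v/sqrt(144*u^2 + 100*v^2 + 1), 1/sqrt(144*u^2 + 100*v^2 + 1)), and the second partials r_uu, r_uv, r_vv. Take dot products:
  L(u, v) = r_uu · N̂ = 12/sqrt(144*u^2 + 100*v^2 + 1),
  M(u, v) = r_uv · N̂ = 0,
  N(u, v) = r_vv · N̂ = 10/sqrt(144*u^2 + 100*v^2 + 1).
Evaluating at (u, v) = (1, 2):
  L = 12*sqrt(545)/545, M = 0, N = 2*sqrt(545)/109.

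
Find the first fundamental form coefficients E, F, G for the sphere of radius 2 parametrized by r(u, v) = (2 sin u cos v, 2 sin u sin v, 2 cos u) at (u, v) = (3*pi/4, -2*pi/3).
E = 4;  F = 0;  G = 2

Partials: r_u = (2*cos(u)*cos(v), 2*sin(v)*cos(u), -2*sin(u)), r_v = (-2*sin(u)*sin(v), 2*sin(u)*cos(v), 0). As functions of (u, v):
  E = r_u · r_u = 4,
  F = r_u · r_v = 0,
  G = r_v · r_v = 4*sin(u)^2.
Evaluating at (u, v) = (3*pi/4, -2*pi/3): E = 4, F = 0, G = 2.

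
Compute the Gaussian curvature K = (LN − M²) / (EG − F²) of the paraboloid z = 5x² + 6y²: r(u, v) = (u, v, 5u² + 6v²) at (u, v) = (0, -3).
K = 120/1682209

Coefficients of the first fundamental form: E = 100*u^2 + 1, F = 120*u*v, G = 144*v^2 + 1.
Coefficients of the second fundamental form: L = 10/sqrt(100*u^2 + 144*v^2 + 1), M = 0, N = 12/sqrt(100*u^2 + 144*v^2 + 1).
Assemble K = (LN − M²)/(EG − F²) = 120/(10000*u^4 + 28800*u^2*v^2 + 200*u^2 + 20736*v^4 + 288*v^2 + 1). At (u, v) = (0, -3): K = 120/1682209.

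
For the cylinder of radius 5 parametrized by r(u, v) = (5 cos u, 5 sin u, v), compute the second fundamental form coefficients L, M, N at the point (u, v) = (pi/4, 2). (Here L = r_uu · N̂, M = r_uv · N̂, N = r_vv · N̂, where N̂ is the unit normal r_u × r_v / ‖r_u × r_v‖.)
L = -5;  M = 0;  N = 0

Compute the unit normal N̂(u, v) = (cos(u), sin(u), 0), and the second partials r_uu, r_uv, r_vv. Take dot products:
  L(u, v) = r_uu · N̂ = -5,
  M(u, v) = r_uv · N̂ = 0,
  N(u, v) = r_vv · N̂ = 0.
Evaluating at (u, v) = (pi/4, 2):
  L = -5, M = 0, N = 0.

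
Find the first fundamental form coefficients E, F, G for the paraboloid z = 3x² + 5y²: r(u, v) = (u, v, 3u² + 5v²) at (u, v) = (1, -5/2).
E = 37;  F = -150;  G = 626

Partials: r_u = (1, 0, 6*u), r_v = (0, 1, 10*v). As functions of (u, v):
  E = r_u · r_u = 36*u^2 + 1,
  F = r_u · r_v = 60*u*v,
  G = r_v · r_v = 100*v^2 + 1.
Evaluating at (u, v) = (1, -5/2): E = 37, F = -150, G = 626.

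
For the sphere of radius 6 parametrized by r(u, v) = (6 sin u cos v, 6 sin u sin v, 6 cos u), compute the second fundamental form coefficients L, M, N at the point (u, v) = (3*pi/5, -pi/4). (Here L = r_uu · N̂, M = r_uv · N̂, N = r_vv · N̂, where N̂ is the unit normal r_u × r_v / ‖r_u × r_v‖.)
L = -6;  M = 0;  N = -15/4 - 3*sqrt(5)/4

Compute the unit normal N̂(u, v) = (sin(u)^2*cos(v)/Abs(sin(u)), sin(u)^2*sin(v)/Abs(sin(u)), sin(2*u)/(2*Abs(sin(u)))), and the second partials r_uu, r_uv, r_vv. Take dot products:
  L(u, v) = r_uu · N̂ = -6*sin(u)/Abs(sin(u)),
  M(u, v) = r_uv · N̂ = 0,
  N(u, v) = r_vv · N̂ = -6*sin(u)^3/Abs(sin(u)).
Evaluating at (u, v) = (3*pi/5, -pi/4):
  L = -6, M = 0, N = -15/4 - 3*sqrt(5)/4.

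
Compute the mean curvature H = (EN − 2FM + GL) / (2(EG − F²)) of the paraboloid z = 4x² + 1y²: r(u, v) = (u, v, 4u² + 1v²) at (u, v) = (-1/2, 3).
H = 165*sqrt(53)/2809

With E = 64*u^2 + 1, F = 16*u*v, G = 4*v^2 + 1, L = 8/sqrt(64*u^2 + 4*v^2 + 1), M = 0, N = 2/sqrt(64*u^2 + 4*v^2 + 1), assemble
  H = (EN − 2FM + GL) / (2(EG − F²)) = (64*u^2 + 16*v^2 + 5)/(64*u^2 + 4*v^2 + 1)^(3/2).
At (u, v) = (-1/2, 3): H = 165*sqrt(53)/2809.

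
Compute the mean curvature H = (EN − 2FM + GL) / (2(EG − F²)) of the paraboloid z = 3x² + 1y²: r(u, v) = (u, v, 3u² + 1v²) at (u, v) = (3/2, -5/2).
H = 160*sqrt(107)/11449

With E = 36*u^2 + 1, F = 12*u*v, G = 4*v^2 + 1, L = 6/sqrt(36*u^2 + 4*v^2 + 1), M = 0, N = 2/sqrt(36*u^2 + 4*v^2 + 1), assemble
  H = (EN − 2FM + GL) / (2(EG − F²)) = 4*(9*u^2 + 3*v^2 + 1)/(36*u^2 + 4*v^2 + 1)^(3/2).
At (u, v) = (3/2, -5/2): H = 160*sqrt(107)/11449.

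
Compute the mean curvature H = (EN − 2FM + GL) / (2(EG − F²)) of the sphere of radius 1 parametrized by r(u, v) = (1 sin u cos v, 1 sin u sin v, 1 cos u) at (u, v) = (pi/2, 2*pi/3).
H = -1

With E = 1, F = 0, G = sin(u)^2, L = -sin(u)/Abs(sin(u)), M = 0, N = -sin(u)^3/Abs(sin(u)), assemble
  H = (EN − 2FM + GL) / (2(EG − F²)) = -sin(u)/Abs(sin(u)).
At (u, v) = (pi/2, 2*pi/3): H = -1.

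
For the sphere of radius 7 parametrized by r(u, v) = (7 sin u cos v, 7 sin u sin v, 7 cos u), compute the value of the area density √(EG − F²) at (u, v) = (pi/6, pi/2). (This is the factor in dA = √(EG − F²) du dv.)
√(EG − F²)|_{(pi/6, pi/2)} = 49/2

E = 49, F = 0, G = 49*sin(u)^2, so EG − F² = 2401*sin(u)^2. Taking the positive square root: √(EG − F²) = 49*Abs(sin(u)). At (u, v) = (pi/6, pi/2): 49/2.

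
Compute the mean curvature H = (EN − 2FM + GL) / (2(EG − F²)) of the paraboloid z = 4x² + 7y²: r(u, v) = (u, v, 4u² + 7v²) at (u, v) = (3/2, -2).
H = 4155*sqrt(929)/863041

With E = 64*u^2 + 1, F = 112*u*v, G = 196*v^2 + 1, L = 8/sqrt(64*u^2 + 196*v^2 + 1), M = 0, N = 14/sqrt(64*u^2 + 196*v^2 + 1), assemble
  H = (EN − 2FM + GL) / (2(EG − F²)) = (448*u^2 + 784*v^2 + 11)/(64*u^2 + 196*v^2 + 1)^(3/2).
At (u, v) = (3/2, -2): H = 4155*sqrt(929)/863041.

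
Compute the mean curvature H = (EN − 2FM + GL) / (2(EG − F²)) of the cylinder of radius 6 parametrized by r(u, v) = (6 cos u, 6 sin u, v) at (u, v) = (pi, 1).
H = -1/12

With E = 36, F = 0, G = 1, L = -6, M = 0, N = 0, assemble
  H = (EN − 2FM + GL) / (2(EG − F²)) = -1/12.
At (u, v) = (pi, 1): H = -1/12.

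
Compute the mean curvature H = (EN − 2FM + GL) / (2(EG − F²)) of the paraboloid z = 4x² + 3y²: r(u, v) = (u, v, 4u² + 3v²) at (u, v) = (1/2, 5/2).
H = 955*sqrt(2)/5324

With E = 64*u^2 + 1, F = 48*u*v, G = 36*v^2 + 1, L = 8/sqrt(64*u^2 + 36*v^2 + 1), M = 0, N = 6/sqrt(64*u^2 + 36*v^2 + 1), assemble
  H = (EN − 2FM + GL) / (2(EG − F²)) = (192*u^2 + 144*v^2 + 7)/(64*u^2 + 36*v^2 + 1)^(3/2).
At (u, v) = (1/2, 5/2): H = 955*sqrt(2)/5324.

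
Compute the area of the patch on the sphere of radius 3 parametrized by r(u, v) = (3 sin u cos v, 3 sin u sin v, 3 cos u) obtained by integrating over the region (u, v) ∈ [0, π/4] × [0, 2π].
Area = 9*pi*(2 - sqrt(2))

Area = ∫∫ √(EG − F²) du dv with √(EG − F²) = 9*Abs(sin(u)). Integrating over [0, π/4] × [0, 2π] gives 9*pi*(2 - sqrt(2)).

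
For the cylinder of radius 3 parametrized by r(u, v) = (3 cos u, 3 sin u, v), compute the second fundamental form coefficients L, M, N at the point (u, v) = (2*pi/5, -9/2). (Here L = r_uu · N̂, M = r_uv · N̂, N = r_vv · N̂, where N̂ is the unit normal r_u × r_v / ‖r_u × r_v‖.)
L = -3;  M = 0;  N = 0

Compute the unit normal N̂(u, v) = (cos(u), sin(u), 0), and the second partials r_uu, r_uv, r_vv. Take dot products:
  L(u, v) = r_uu · N̂ = -3,
  M(u, v) = r_uv · N̂ = 0,
  N(u, v) = r_vv · N̂ = 0.
Evaluating at (u, v) = (2*pi/5, -9/2):
  L = -3, M = 0, N = 0.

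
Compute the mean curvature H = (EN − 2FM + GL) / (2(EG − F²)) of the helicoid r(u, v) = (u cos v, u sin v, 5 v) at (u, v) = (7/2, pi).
H = 0

With E = 1, F = 0, G = u^2 + 25, L = 0, M = -5/sqrt(u^2 + 25), N = 0, assemble
  H = (EN − 2FM + GL) / (2(EG − F²)) = 0.
At (u, v) = (7/2, pi): H = 0.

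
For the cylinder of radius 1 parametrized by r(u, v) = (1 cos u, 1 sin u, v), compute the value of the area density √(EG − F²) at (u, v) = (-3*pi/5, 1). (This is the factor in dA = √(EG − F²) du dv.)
√(EG − F²)|_{(-3*pi/5, 1)} = 1

E = 1, F = 0, G = 1, so EG − F² = 1. Taking the positive square root: √(EG − F²) = 1. At (u, v) = (-3*pi/5, 1): 1.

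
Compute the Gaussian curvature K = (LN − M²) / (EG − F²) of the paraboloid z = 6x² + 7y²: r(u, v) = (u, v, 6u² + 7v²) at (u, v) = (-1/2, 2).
K = 168/674041

Coefficients of the first fundamental form: E = 144*u^2 + 1, F = 168*u*v, G = 196*v^2 + 1.
Coefficients of the second fundamental form: L = 12/sqrt(144*u^2 + 196*v^2 + 1), M = 0, N = 14/sqrt(144*u^2 + 196*v^2 + 1).
Assemble K = (LN − M²)/(EG − F²) = 168/(20736*u^4 + 56448*u^2*v^2 + 288*u^2 + 38416*v^4 + 392*v^2 + 1). At (u, v) = (-1/2, 2): K = 168/674041.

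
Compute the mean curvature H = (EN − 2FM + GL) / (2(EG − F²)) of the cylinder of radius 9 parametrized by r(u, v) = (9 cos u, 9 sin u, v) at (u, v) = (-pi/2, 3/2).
H = -1/18

With E = 81, F = 0, G = 1, L = -9, M = 0, N = 0, assemble
  H = (EN − 2FM + GL) / (2(EG − F²)) = -1/18.
At (u, v) = (-pi/2, 3/2): H = -1/18.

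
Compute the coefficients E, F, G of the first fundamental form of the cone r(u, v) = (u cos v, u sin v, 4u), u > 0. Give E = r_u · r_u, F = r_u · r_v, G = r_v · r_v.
E = 17;  F = 0;  G = u^2

Compute partials: r_u = (cos(v), sin(v), 4), r_v = (-u*sin(v), u*cos(v), 0). Then
  E = r_u · r_u = 17,
  F = r_u · r_v = 0,
  G = r_v · r_v = u^2.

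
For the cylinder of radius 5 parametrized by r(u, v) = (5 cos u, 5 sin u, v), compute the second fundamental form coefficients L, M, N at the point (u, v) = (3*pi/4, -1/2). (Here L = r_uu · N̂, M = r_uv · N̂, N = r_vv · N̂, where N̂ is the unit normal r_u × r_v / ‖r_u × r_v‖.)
L = -5;  M = 0;  N = 0

Compute the unit normal N̂(u, v) = (cos(u), sin(u), 0), and the second partials r_uu, r_uv, r_vv. Take dot products:
  L(u, v) = r_uu · N̂ = -5,
  M(u, v) = r_uv · N̂ = 0,
  N(u, v) = r_vv · N̂ = 0.
Evaluating at (u, v) = (3*pi/4, -1/2):
  L = -5, M = 0, N = 0.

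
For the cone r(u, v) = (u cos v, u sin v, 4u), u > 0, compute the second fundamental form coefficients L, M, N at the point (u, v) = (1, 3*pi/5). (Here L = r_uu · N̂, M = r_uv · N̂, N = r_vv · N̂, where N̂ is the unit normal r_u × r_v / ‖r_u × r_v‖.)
L = 0;  M = 0;  N = 4*sqrt(17)/17

Compute the unit normal N̂(u, v) = (-4*sqrt(17)*u*cos(v)/(17*Abs(u)), -4*sqrt(17)*u*sin(v)/(17*Abs(u)), sqrt(17)*u/(17*Abs(u))), and the second partials r_uu, r_uv, r_vv. Take dot products:
  L(u, v) = r_uu · N̂ = 0,
  M(u, v) = r_uv · N̂ = 0,
  N(u, v) = r_vv · N̂ = 4*sqrt(17)*u^2/(17*Abs(u)).
Evaluating at (u, v) = (1, 3*pi/5):
  L = 0, M = 0, N = 4*sqrt(17)/17.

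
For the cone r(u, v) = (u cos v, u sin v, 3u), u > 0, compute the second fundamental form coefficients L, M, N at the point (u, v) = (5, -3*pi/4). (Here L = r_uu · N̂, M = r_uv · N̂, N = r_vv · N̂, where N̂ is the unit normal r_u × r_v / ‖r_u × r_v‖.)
L = 0;  M = 0;  N = 3*sqrt(10)/2

Compute the unit normal N̂(u, v) = (-3*sqrt(10)*u*cos(v)/(10*Abs(u)), -3*sqrt(10)*u*sin(v)/(10*Abs(u)), sqrt(10)*u/(10*Abs(u))), and the second partials r_uu, r_uv, r_vv. Take dot products:
  L(u, v) = r_uu · N̂ = 0,
  M(u, v) = r_uv · N̂ = 0,
  N(u, v) = r_vv · N̂ = 3*sqrt(10)*u^2/(10*Abs(u)).
Evaluating at (u, v) = (5, -3*pi/4):
  L = 0, M = 0, N = 3*sqrt(10)/2.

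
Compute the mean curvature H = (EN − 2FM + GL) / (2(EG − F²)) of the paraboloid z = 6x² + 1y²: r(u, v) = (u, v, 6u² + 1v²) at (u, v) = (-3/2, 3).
H = 547/6859

With E = 144*u^2 + 1, F = 24*u*v, G = 4*v^2 + 1, L = 12/sqrt(144*u^2 + 4*v^2 + 1), M = 0, N = 2/sqrt(144*u^2 + 4*v^2 + 1), assemble
  H = (EN − 2FM + GL) / (2(EG − F²)) = (144*u^2 + 24*v^2 + 7)/(144*u^2 + 4*v^2 + 1)^(3/2).
At (u, v) = (-3/2, 3): H = 547/6859.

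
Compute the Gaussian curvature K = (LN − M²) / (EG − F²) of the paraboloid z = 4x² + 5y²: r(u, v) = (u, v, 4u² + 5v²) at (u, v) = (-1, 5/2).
K = 4/23805

Coefficients of the first fundamental form: E = 64*u^2 + 1, F = 80*u*v, G = 100*v^2 + 1.
Coefficients of the second fundamental form: L = 8/sqrt(64*u^2 + 100*v^2 + 1), M = 0, N = 10/sqrt(64*u^2 + 100*v^2 + 1).
Assemble K = (LN − M²)/(EG − F²) = 80/(4096*u^4 + 12800*u^2*v^2 + 128*u^2 + 10000*v^4 + 200*v^2 + 1). At (u, v) = (-1, 5/2): K = 4/23805.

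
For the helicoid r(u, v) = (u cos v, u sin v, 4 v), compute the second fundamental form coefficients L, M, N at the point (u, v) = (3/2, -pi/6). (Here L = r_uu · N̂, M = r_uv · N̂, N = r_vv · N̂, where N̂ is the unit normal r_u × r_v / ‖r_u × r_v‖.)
L = 0;  M = -8*sqrt(73)/73;  N = 0

Compute the unit normal N̂(u, v) = (4*sin(v)/sqrt(u^2 + 16), -4*cos(v)/sqrt(u^2 + 16), u/sqrt(u^2 + 16)), and the second partials r_uu, r_uv, r_vv. Take dot products:
  L(u, v) = r_uu · N̂ = 0,
  M(u, v) = r_uv · N̂ = -4/sqrt(u^2 + 16),
  N(u, v) = r_vv · N̂ = 0.
Evaluating at (u, v) = (3/2, -pi/6):
  L = 0, M = -8*sqrt(73)/73, N = 0.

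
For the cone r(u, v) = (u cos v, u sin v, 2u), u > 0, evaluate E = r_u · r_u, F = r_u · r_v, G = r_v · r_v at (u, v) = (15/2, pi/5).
E = 5;  F = 0;  G = 225/4

Partials: r_u = (cos(v), sin(v), 2), r_v = (-u*sin(v), u*cos(v), 0). As functions of (u, v):
  E = r_u · r_u = 5,
  F = r_u · r_v = 0,
  G = r_v · r_v = u^2.
Evaluating at (u, v) = (15/2, pi/5): E = 5, F = 0, G = 225/4.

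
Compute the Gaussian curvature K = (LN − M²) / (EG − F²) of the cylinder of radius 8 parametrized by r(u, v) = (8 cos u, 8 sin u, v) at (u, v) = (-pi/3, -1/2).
K = 0

Coefficients of the first fundamental form: E = 64, F = 0, G = 1.
Coefficients of the second fundamental form: L = -8, M = 0, N = 0.
Assemble K = (LN − M²)/(EG − F²) = 0. At (u, v) = (-pi/3, -1/2): K = 0.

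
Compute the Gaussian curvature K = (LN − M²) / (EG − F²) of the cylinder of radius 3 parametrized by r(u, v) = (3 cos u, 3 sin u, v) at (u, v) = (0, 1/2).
K = 0

Coefficients of the first fundamental form: E = 9, F = 0, G = 1.
Coefficients of the second fundamental form: L = -3, M = 0, N = 0.
Assemble K = (LN − M²)/(EG − F²) = 0. At (u, v) = (0, 1/2): K = 0.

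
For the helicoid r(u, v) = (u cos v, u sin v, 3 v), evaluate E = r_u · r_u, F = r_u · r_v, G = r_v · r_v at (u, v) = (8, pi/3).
E = 1;  F = 0;  G = 73

Partials: r_u = (cos(v), sin(v), 0), r_v = (-u*sin(v), u*cos(v), 3). As functions of (u, v):
  E = r_u · r_u = 1,
  F = r_u · r_v = 0,
  G = r_v · r_v = u^2 + 9.
Evaluating at (u, v) = (8, pi/3): E = 1, F = 0, G = 73.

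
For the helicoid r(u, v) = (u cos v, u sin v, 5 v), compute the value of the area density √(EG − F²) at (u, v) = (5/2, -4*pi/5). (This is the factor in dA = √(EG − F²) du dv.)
√(EG − F²)|_{(5/2, -4*pi/5)} = 5*sqrt(5)/2

E = 1, F = 0, G = u^2 + 25, so EG − F² = u^2 + 25. Taking the positive square root: √(EG − F²) = sqrt(u^2 + 25). At (u, v) = (5/2, -4*pi/5): 5*sqrt(5)/2.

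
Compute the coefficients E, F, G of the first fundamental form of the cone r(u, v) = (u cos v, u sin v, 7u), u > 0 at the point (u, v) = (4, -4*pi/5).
E = 50;  F = 0;  G = 16

Partials: r_u = (cos(v), sin(v), 7), r_v = (-u*sin(v), u*cos(v), 0). As functions of (u, v):
  E = r_u · r_u = 50,
  F = r_u · r_v = 0,
  G = r_v · r_v = u^2.
Evaluating at (u, v) = (4, -4*pi/5): E = 50, F = 0, G = 16.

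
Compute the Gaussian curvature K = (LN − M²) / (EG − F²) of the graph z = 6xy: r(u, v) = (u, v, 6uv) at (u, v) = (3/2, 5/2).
K = -36/94249

Coefficients of the first fundamental form: E = 36*v^2 + 1, F = 36*u*v, G = 36*u^2 + 1.
Coefficients of the second fundamental form: L = 0, M = 6/sqrt(36*u^2 + 36*v^2 + 1), N = 0.
Assemble K = (LN − M²)/(EG − F²) = -36/(1296*u^4 + 2592*u^2*v^2 + 72*u^2 + 1296*v^4 + 72*v^2 + 1). At (u, v) = (3/2, 5/2): K = -36/94249.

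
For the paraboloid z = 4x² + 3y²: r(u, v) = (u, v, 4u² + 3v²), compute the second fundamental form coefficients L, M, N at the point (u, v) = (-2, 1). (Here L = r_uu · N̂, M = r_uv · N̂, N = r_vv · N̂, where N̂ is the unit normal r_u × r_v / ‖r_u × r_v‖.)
L = 8*sqrt(293)/293;  M = 0;  N = 6*sqrt(293)/293

Compute the unit normal N̂(u, v) = (-8*u/sqrt(64*u^2 + 36*v^2 + 1), -6*v/sqrt(64*u^2 + 36*v^2 + 1), 1/sqrt(64*u^2 + 36*v^2 + 1)), and the second partials r_uu, r_uv, r_vv. Take dot products:
  L(u, v) = r_uu · N̂ = 8/sqrt(64*u^2 + 36*v^2 + 1),
  M(u, v) = r_uv · N̂ = 0,
  N(u, v) = r_vv · N̂ = 6/sqrt(64*u^2 + 36*v^2 + 1).
Evaluating at (u, v) = (-2, 1):
  L = 8*sqrt(293)/293, M = 0, N = 6*sqrt(293)/293.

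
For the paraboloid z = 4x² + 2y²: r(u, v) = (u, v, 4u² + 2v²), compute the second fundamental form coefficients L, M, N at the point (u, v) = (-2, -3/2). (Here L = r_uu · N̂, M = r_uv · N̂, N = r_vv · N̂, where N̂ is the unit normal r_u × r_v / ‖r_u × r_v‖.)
L = 8*sqrt(293)/293;  M = 0;  N = 4*sqrt(293)/293

Compute the unit normal N̂(u, v) = (-8*u/sqrt(64*u^2 + 16*v^2 + 1), -4*v/sqrt(64*u^2 + 16*v^2 + 1), 1/sqrt(64*u^2 + 16*v^2 + 1)), and the second partials r_uu, r_uv, r_vv. Take dot products:
  L(u, v) = r_uu · N̂ = 8/sqrt(64*u^2 + 16*v^2 + 1),
  M(u, v) = r_uv · N̂ = 0,
  N(u, v) = r_vv · N̂ = 4/sqrt(64*u^2 + 16*v^2 + 1).
Evaluating at (u, v) = (-2, -3/2):
  L = 8*sqrt(293)/293, M = 0, N = 4*sqrt(293)/293.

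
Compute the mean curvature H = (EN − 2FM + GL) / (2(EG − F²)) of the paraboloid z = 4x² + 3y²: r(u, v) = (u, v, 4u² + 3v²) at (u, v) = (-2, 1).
H = 919*sqrt(293)/85849

With E = 64*u^2 + 1, F = 48*u*v, G = 36*v^2 + 1, L = 8/sqrt(64*u^2 + 36*v^2 + 1), M = 0, N = 6/sqrt(64*u^2 + 36*v^2 + 1), assemble
  H = (EN − 2FM + GL) / (2(EG − F²)) = (192*u^2 + 144*v^2 + 7)/(64*u^2 + 36*v^2 + 1)^(3/2).
At (u, v) = (-2, 1): H = 919*sqrt(293)/85849.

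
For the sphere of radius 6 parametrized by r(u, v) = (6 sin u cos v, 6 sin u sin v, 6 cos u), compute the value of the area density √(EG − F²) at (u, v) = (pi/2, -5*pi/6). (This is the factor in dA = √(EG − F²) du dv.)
√(EG − F²)|_{(pi/2, -5*pi/6)} = 36

E = 36, F = 0, G = 36*sin(u)^2, so EG − F² = 1296*sin(u)^2. Taking the positive square root: √(EG − F²) = 36*Abs(sin(u)). At (u, v) = (pi/2, -5*pi/6): 36.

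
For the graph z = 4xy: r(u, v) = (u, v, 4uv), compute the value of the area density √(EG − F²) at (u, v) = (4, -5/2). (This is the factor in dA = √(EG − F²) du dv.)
√(EG − F²)|_{(4, -5/2)} = sqrt(357)

E = 16*v^2 + 1, F = 16*u*v, G = 16*u^2 + 1, so EG − F² = 16*u^2 + 16*v^2 + 1. Taking the positive square root: √(EG − F²) = sqrt(16*u^2 + 16*v^2 + 1). At (u, v) = (4, -5/2): sqrt(357).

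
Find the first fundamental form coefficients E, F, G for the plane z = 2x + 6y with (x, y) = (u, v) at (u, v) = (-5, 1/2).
E = 5;  F = 12;  G = 37

Partials: r_u = (1, 0, 2), r_v = (0, 1, 6). As functions of (u, v):
  E = r_u · r_u = 5,
  F = r_u · r_v = 12,
  G = r_v · r_v = 37.
Evaluating at (u, v) = (-5, 1/2): E = 5, F = 12, G = 37.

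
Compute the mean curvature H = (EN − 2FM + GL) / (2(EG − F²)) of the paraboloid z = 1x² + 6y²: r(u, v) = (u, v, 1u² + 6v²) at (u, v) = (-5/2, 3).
H = 1453*sqrt(1322)/1747684

With E = 4*u^2 + 1, F = 24*u*v, G = 144*v^2 + 1, L = 2/sqrt(4*u^2 + 144*v^2 + 1), M = 0, N = 12/sqrt(4*u^2 + 144*v^2 + 1), assemble
  H = (EN − 2FM + GL) / (2(EG − F²)) = (24*u^2 + 144*v^2 + 7)/(4*u^2 + 144*v^2 + 1)^(3/2).
At (u, v) = (-5/2, 3): H = 1453*sqrt(1322)/1747684.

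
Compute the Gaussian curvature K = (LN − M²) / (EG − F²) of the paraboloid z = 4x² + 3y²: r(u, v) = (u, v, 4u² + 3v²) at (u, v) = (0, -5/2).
K = 12/12769

Coefficients of the first fundamental form: E = 64*u^2 + 1, F = 48*u*v, G = 36*v^2 + 1.
Coefficients of the second fundamental form: L = 8/sqrt(64*u^2 + 36*v^2 + 1), M = 0, N = 6/sqrt(64*u^2 + 36*v^2 + 1).
Assemble K = (LN − M²)/(EG − F²) = 48/(4096*u^4 + 4608*u^2*v^2 + 128*u^2 + 1296*v^4 + 72*v^2 + 1). At (u, v) = (0, -5/2): K = 12/12769.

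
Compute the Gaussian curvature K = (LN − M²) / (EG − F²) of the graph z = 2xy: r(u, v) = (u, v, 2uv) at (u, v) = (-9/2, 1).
K = -1/1849

Coefficients of the first fundamental form: E = 4*v^2 + 1, F = 4*u*v, G = 4*u^2 + 1.
Coefficients of the second fundamental form: L = 0, M = 2/sqrt(4*u^2 + 4*v^2 + 1), N = 0.
Assemble K = (LN − M²)/(EG − F²) = -4/(16*u^4 + 32*u^2*v^2 + 8*u^2 + 16*v^4 + 8*v^2 + 1). At (u, v) = (-9/2, 1): K = -1/1849.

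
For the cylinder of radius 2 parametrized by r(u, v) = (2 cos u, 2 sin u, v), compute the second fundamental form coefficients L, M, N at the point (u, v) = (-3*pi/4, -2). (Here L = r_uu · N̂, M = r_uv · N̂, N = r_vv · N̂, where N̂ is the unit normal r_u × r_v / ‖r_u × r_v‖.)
L = -2;  M = 0;  N = 0

Compute the unit normal N̂(u, v) = (cos(u), sin(u), 0), and the second partials r_uu, r_uv, r_vv. Take dot products:
  L(u, v) = r_uu · N̂ = -2,
  M(u, v) = r_uv · N̂ = 0,
  N(u, v) = r_vv · N̂ = 0.
Evaluating at (u, v) = (-3*pi/4, -2):
  L = -2, M = 0, N = 0.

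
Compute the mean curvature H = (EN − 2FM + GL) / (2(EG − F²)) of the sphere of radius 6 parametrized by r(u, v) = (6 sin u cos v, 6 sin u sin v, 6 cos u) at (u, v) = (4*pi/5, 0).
H = -1/6

With E = 36, F = 0, G = 36*sin(u)^2, L = -6*sin(u)/Abs(sin(u)), M = 0, N = -6*sin(u)^3/Abs(sin(u)), assemble
  H = (EN − 2FM + GL) / (2(EG − F²)) = -sin(u)/(6*Abs(sin(u))).
At (u, v) = (4*pi/5, 0): H = -1/6.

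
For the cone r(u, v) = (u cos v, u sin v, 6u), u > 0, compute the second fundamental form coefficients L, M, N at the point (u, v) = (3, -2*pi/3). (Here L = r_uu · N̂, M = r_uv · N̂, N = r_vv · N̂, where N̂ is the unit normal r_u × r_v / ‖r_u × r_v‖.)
L = 0;  M = 0;  N = 18*sqrt(37)/37

Compute the unit normal N̂(u, v) = (-6*sqrt(37)*u*cos(v)/(37*Abs(u)), -6*sqrt(37)*u*sin(v)/(37*Abs(u)), sqrt(37)*u/(37*Abs(u))), and the second partials r_uu, r_uv, r_vv. Take dot products:
  L(u, v) = r_uu · N̂ = 0,
  M(u, v) = r_uv · N̂ = 0,
  N(u, v) = r_vv · N̂ = 6*sqrt(37)*u^2/(37*Abs(u)).
Evaluating at (u, v) = (3, -2*pi/3):
  L = 0, M = 0, N = 18*sqrt(37)/37.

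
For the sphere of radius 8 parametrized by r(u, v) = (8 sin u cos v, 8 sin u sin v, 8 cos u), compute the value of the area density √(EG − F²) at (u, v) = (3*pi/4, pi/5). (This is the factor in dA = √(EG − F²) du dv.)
√(EG − F²)|_{(3*pi/4, pi/5)} = 32*sqrt(2)

E = 64, F = 0, G = 64*sin(u)^2, so EG − F² = 4096*sin(u)^2. Taking the positive square root: √(EG − F²) = 64*Abs(sin(u)). At (u, v) = (3*pi/4, pi/5): 32*sqrt(2).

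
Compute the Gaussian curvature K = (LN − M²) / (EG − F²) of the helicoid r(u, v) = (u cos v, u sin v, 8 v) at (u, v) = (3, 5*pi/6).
K = -64/5329

Coefficients of the first fundamental form: E = 1, F = 0, G = u^2 + 64.
Coefficients of the second fundamental form: L = 0, M = -8/sqrt(u^2 + 64), N = 0.
Assemble K = (LN − M²)/(EG − F²) = -64/(u^2 + 64)^2. At (u, v) = (3, 5*pi/6): K = -64/5329.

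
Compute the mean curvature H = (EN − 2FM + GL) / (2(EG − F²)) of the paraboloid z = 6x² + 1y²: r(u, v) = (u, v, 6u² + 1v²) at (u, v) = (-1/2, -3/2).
H = 97*sqrt(46)/2116

With E = 144*u^2 + 1, F = 24*u*v, G = 4*v^2 + 1, L = 12/sqrt(144*u^2 + 4*v^2 + 1), M = 0, N = 2/sqrt(144*u^2 + 4*v^2 + 1), assemble
  H = (EN − 2FM + GL) / (2(EG − F²)) = (144*u^2 + 24*v^2 + 7)/(144*u^2 + 4*v^2 + 1)^(3/2).
At (u, v) = (-1/2, -3/2): H = 97*sqrt(46)/2116.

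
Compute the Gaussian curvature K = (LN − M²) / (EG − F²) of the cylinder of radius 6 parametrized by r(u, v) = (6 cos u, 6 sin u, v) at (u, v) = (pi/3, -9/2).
K = 0

Coefficients of the first fundamental form: E = 36, F = 0, G = 1.
Coefficients of the second fundamental form: L = -6, M = 0, N = 0.
Assemble K = (LN − M²)/(EG − F²) = 0. At (u, v) = (pi/3, -9/2): K = 0.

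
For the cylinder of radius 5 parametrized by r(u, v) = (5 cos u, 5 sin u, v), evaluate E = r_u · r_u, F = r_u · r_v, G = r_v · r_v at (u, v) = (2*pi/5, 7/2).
E = 25;  F = 0;  G = 1

Partials: r_u = (-5*sin(u), 5*cos(u), 0), r_v = (0, 0, 1). As functions of (u, v):
  E = r_u · r_u = 25,
  F = r_u · r_v = 0,
  G = r_v · r_v = 1.
Evaluating at (u, v) = (2*pi/5, 7/2): E = 25, F = 0, G = 1.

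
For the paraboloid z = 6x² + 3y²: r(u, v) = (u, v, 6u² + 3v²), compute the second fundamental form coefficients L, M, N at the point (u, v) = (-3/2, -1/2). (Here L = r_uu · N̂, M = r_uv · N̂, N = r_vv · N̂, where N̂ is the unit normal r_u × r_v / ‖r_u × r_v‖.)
L = 6*sqrt(334)/167;  M = 0;  N = 3*sqrt(334)/167

Compute the unit normal N̂(u, v) = (-12*u/sqrt(144*u^2 + 36*v^2 + 1), -6*v/sqrt(144*u^2 + 36*v^2 + 1), 1/sqrt(144*u^2 + 36*v^2 + 1)), and the second partials r_uu, r_uv, r_vv. Take dot products:
  L(u, v) = r_uu · N̂ = 12/sqrt(144*u^2 + 36*v^2 + 1),
  M(u, v) = r_uv · N̂ = 0,
  N(u, v) = r_vv · N̂ = 6/sqrt(144*u^2 + 36*v^2 + 1).
Evaluating at (u, v) = (-3/2, -1/2):
  L = 6*sqrt(334)/167, M = 0, N = 3*sqrt(334)/167.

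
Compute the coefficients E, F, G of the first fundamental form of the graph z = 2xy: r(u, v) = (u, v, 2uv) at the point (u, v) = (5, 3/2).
E = 10;  F = 30;  G = 101

Partials: r_u = (1, 0, 2*v), r_v = (0, 1, 2*u). As functions of (u, v):
  E = r_u · r_u = 4*v^2 + 1,
  F = r_u · r_v = 4*u*v,
  G = r_v · r_v = 4*u^2 + 1.
Evaluating at (u, v) = (5, 3/2): E = 10, F = 30, G = 101.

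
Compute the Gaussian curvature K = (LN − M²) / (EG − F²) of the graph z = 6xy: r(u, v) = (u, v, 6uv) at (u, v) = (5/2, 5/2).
K = -36/203401

Coefficients of the first fundamental form: E = 36*v^2 + 1, F = 36*u*v, G = 36*u^2 + 1.
Coefficients of the second fundamental form: L = 0, M = 6/sqrt(36*u^2 + 36*v^2 + 1), N = 0.
Assemble K = (LN − M²)/(EG − F²) = -36/(1296*u^4 + 2592*u^2*v^2 + 72*u^2 + 1296*v^4 + 72*v^2 + 1). At (u, v) = (5/2, 5/2): K = -36/203401.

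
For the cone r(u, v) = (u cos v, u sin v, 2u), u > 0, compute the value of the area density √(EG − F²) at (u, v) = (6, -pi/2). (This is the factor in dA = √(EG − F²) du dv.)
√(EG − F²)|_{(6, -pi/2)} = 6*sqrt(5)

E = 5, F = 0, G = u^2, so EG − F² = 5*u^2. Taking the positive square root: √(EG − F²) = sqrt(5)*Abs(u). At (u, v) = (6, -pi/2): 6*sqrt(5).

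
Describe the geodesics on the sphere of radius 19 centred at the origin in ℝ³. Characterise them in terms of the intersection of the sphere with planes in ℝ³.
Geodesics on the sphere of radius 19 are great circles — circles of radius 19 obtained as the intersection of the sphere with planes through the origin (the centre of the sphere).

A curve α(t) of nonzero constant speed on the sphere of radius 19 is a geodesic iff its acceleration α̈ is everywhere normal to the surface, i.e. parallel to the radial vector α(t). Then d/dt(α × α̇) = α̇ × α̇ + α × α̈ = 0, so α × α̇ is a constant vector n ≠ 0 and α(t) · n = 0 for all t: α lies in the plane through the origin with normal n. The intersection of that plane with the sphere is a circle of radius 19 (a great circle). Conversely, a great circle traversed at constant speed has centripetal acceleration pointing at the origin, hence normal to the sphere, so every great circle is a geodesic.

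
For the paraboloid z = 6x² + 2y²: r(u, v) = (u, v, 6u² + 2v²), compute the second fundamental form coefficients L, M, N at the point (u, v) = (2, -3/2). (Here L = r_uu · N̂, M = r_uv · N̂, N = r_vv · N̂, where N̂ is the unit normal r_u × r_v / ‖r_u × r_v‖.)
L = 12*sqrt(613)/613;  M = 0;  N = 4*sqrt(613)/613

Compute the unit normal N̂(u, v) = (-12*u/sqrt(144*u^2 + 16*v^2 + 1), -4*v/sqrt(144*u^2 + 16*v^2 + 1), 1/sqrt(144*u^2 + 16*v^2 + 1)), and the second partials r_uu, r_uv, r_vv. Take dot products:
  L(u, v) = r_uu · N̂ = 12/sqrt(144*u^2 + 16*v^2 + 1),
  M(u, v) = r_uv · N̂ = 0,
  N(u, v) = r_vv · N̂ = 4/sqrt(144*u^2 + 16*v^2 + 1).
Evaluating at (u, v) = (2, -3/2):
  L = 12*sqrt(613)/613, M = 0, N = 4*sqrt(613)/613.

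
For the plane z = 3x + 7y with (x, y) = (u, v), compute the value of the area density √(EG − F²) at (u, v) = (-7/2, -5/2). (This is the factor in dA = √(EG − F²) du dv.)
√(EG − F²)|_{(-7/2, -5/2)} = sqrt(59)

E = 10, F = 21, G = 50, so EG − F² = 59. Taking the positive square root: √(EG − F²) = sqrt(59). At (u, v) = (-7/2, -5/2): sqrt(59).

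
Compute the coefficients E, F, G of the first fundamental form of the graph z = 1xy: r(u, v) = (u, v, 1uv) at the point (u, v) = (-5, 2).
E = 5;  F = -10;  G = 26

Partials: r_u = (1, 0, v), r_v = (0, 1, u). As functions of (u, v):
  E = r_u · r_u = v^2 + 1,
  F = r_u · r_v = u*v,
  G = r_v · r_v = u^2 + 1.
Evaluating at (u, v) = (-5, 2): E = 5, F = -10, G = 26.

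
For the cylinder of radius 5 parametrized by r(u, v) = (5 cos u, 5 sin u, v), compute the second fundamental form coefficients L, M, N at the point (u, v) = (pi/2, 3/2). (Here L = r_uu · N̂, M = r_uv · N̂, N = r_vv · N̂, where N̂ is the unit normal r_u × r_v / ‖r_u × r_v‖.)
L = -5;  M = 0;  N = 0

Compute the unit normal N̂(u, v) = (cos(u), sin(u), 0), and the second partials r_uu, r_uv, r_vv. Take dot products:
  L(u, v) = r_uu · N̂ = -5,
  M(u, v) = r_uv · N̂ = 0,
  N(u, v) = r_vv · N̂ = 0.
Evaluating at (u, v) = (pi/2, 3/2):
  L = -5, M = 0, N = 0.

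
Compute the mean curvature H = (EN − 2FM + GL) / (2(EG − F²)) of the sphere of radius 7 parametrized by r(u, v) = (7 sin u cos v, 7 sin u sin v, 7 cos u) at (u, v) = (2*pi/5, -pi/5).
H = -1/7

With E = 49, F = 0, G = 49*sin(u)^2, L = -7*sin(u)/Abs(sin(u)), M = 0, N = -7*sin(u)^3/Abs(sin(u)), assemble
  H = (EN − 2FM + GL) / (2(EG − F²)) = -sin(u)/(7*Abs(sin(u))).
At (u, v) = (2*pi/5, -pi/5): H = -1/7.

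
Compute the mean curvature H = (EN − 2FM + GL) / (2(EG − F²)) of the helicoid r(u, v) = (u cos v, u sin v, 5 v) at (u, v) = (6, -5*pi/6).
H = 0

With E = 1, F = 0, G = u^2 + 25, L = 0, M = -5/sqrt(u^2 + 25), N = 0, assemble
  H = (EN − 2FM + GL) / (2(EG − F²)) = 0.
At (u, v) = (6, -5*pi/6): H = 0.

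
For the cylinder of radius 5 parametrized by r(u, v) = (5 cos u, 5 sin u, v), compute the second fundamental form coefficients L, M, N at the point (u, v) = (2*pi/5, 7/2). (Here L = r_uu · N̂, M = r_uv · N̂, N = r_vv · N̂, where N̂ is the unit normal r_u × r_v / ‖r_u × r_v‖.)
L = -5;  M = 0;  N = 0

Compute the unit normal N̂(u, v) = (cos(u), sin(u), 0), and the second partials r_uu, r_uv, r_vv. Take dot products:
  L(u, v) = r_uu · N̂ = -5,
  M(u, v) = r_uv · N̂ = 0,
  N(u, v) = r_vv · N̂ = 0.
Evaluating at (u, v) = (2*pi/5, 7/2):
  L = -5, M = 0, N = 0.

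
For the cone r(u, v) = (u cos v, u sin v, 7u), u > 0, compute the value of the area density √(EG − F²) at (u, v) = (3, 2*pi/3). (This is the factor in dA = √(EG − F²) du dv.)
√(EG − F²)|_{(3, 2*pi/3)} = 15*sqrt(2)

E = 50, F = 0, G = u^2, so EG − F² = 50*u^2. Taking the positive square root: √(EG − F²) = 5*sqrt(2)*Abs(u). At (u, v) = (3, 2*pi/3): 15*sqrt(2).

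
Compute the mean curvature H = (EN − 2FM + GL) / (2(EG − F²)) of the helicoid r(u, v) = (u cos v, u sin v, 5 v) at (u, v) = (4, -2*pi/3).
H = 0

With E = 1, F = 0, G = u^2 + 25, L = 0, M = -5/sqrt(u^2 + 25), N = 0, assemble
  H = (EN − 2FM + GL) / (2(EG − F²)) = 0.
At (u, v) = (4, -2*pi/3): H = 0.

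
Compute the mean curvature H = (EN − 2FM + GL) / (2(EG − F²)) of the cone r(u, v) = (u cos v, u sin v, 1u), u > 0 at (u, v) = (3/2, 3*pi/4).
H = sqrt(2)/6

With E = 2, F = 0, G = u^2, L = 0, M = 0, N = sqrt(2)*u^2/(2*Abs(u)), assemble
  H = (EN − 2FM + GL) / (2(EG − F²)) = sqrt(2)/(4*Abs(u)).
At (u, v) = (3/2, 3*pi/4): H = sqrt(2)/6.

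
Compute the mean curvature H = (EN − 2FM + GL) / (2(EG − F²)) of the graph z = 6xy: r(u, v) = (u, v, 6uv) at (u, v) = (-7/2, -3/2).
H = -1134*sqrt(523)/273529

With E = 36*v^2 + 1, F = 36*u*v, G = 36*u^2 + 1, L = 0, M = 6/sqrt(36*u^2 + 36*v^2 + 1), N = 0, assemble
  H = (EN − 2FM + GL) / (2(EG − F²)) = -216*u*v/(36*u^2 + 36*v^2 + 1)^(3/2).
At (u, v) = (-7/2, -3/2): H = -1134*sqrt(523)/273529.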